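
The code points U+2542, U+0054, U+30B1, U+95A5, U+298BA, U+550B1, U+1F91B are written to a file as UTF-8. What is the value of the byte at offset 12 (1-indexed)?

1-indexed offset 12 is 0-indexed offset 11.
U+2542 → 3-byte form E2 95 82 at offsets 0–2.
U+0054 → 1-byte form 54 at offsets 3–3.
U+30B1 → 3-byte form E3 82 B1 at offsets 4–6.
U+95A5 → 3-byte form E9 96 A5 at offsets 7–9.
U+298BA → 4-byte form F0 A9 A2 BA at offsets 10–13.
Offset 11 falls in char 5's range; it's byte 2 of F0 A9 A2 BA = 0xA9.

0xA9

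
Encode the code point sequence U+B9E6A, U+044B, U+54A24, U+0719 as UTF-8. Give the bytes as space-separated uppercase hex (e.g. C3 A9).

U+B9E6A: 4-byte form → F2 B9 B9 AA.
U+044B: 2-byte form → D1 8B.
U+54A24: 4-byte form → F1 94 A8 A4.
U+0719: 2-byte form → DC 99.
Concatenated (12 bytes): F2 B9 B9 AA D1 8B F1 94 A8 A4 DC 99.

F2 B9 B9 AA D1 8B F1 94 A8 A4 DC 99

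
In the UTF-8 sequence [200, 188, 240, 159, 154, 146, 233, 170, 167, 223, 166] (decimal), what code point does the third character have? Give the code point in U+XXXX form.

Offset 0: leading byte 0xC8 = 11001000 → 2-byte char #1 = C8 BC.
Offset 2: leading byte 0xF0 = 11110000 → 4-byte char #2 = F0 9F 9A 92.
Offset 6: leading byte 0xE9 = 11101001 → 3-byte char #3 = E9 AA A7.
Leading byte 0xE9 = 11101001 matches 1110xxxx → 3-byte sequence.
Byte 1: 0xE9 = 11101001, payload 1001 (4 bits).
Byte 2: 0xAA = 10101010 (10xxxxxx ✓), payload 101010.
Byte 3: 0xA7 = 10100111 (10xxxxxx ✓), payload 100111.
Concatenate: 1001101010100111 = 0x9AA7 (16 bits → U+9AA7).

U+9AA7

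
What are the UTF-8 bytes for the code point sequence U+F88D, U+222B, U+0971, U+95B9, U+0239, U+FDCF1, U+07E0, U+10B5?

U+F88D: 3-byte form → EF A2 8D.
U+222B: 3-byte form → E2 88 AB.
U+0971: 3-byte form → E0 A5 B1.
U+95B9: 3-byte form → E9 96 B9.
U+0239: 2-byte form → C8 B9.
U+FDCF1: 4-byte form → F3 BD B3 B1.
U+07E0: 2-byte form → DF A0.
U+10B5: 3-byte form → E1 82 B5.
Concatenated (23 bytes): EF A2 8D E2 88 AB E0 A5 B1 E9 96 B9 C8 B9 F3 BD B3 B1 DF A0 E1 82 B5.

EF A2 8D E2 88 AB E0 A5 B1 E9 96 B9 C8 B9 F3 BD B3 B1 DF A0 E1 82 B5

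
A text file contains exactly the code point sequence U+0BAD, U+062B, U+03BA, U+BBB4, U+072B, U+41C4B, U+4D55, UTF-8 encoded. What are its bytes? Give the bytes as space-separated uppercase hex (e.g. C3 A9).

E0 AE AD D8 AB CE BA EB AE B4 DC AB F1 81 B1 8B E4 B5 95

U+0BAD: 3-byte form → E0 AE AD.
U+062B: 2-byte form → D8 AB.
U+03BA: 2-byte form → CE BA.
U+BBB4: 3-byte form → EB AE B4.
U+072B: 2-byte form → DC AB.
U+41C4B: 4-byte form → F1 81 B1 8B.
U+4D55: 3-byte form → E4 B5 95.
Concatenated (19 bytes): E0 AE AD D8 AB CE BA EB AE B4 DC AB F1 81 B1 8B E4 B5 95.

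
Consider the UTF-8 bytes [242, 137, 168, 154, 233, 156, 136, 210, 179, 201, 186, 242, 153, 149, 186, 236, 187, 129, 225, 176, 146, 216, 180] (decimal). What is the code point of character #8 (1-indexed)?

Offset 0: leading byte 0xF2 = 11110010 → 4-byte char #1 = F2 89 A8 9A.
Offset 4: leading byte 0xE9 = 11101001 → 3-byte char #2 = E9 9C 88.
Offset 7: leading byte 0xD2 = 11010010 → 2-byte char #3 = D2 B3.
Offset 9: leading byte 0xC9 = 11001001 → 2-byte char #4 = C9 BA.
Offset 11: leading byte 0xF2 = 11110010 → 4-byte char #5 = F2 99 95 BA.
Offset 15: leading byte 0xEC = 11101100 → 3-byte char #6 = EC BB 81.
Offset 18: leading byte 0xE1 = 11100001 → 3-byte char #7 = E1 B0 92.
Offset 21: leading byte 0xD8 = 11011000 → 2-byte char #8 = D8 B4.
Leading byte 0xD8 = 11011000 matches 110xxxxx → 2-byte sequence.
Byte 1: 0xD8 = 11011000, payload 11000 (5 bits).
Byte 2: 0xB4 = 10110100 (10xxxxxx ✓), payload 110100.
Concatenate: 11000110100 = 0x634 (11 bits → U+0634).

U+0634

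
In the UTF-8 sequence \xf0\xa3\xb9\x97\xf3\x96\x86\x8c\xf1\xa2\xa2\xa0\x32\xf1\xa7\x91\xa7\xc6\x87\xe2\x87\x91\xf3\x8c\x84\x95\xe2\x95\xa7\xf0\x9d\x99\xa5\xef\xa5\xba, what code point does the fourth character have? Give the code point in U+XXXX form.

U+0032

Offset 0: leading byte 0xF0 = 11110000 → 4-byte char #1 = F0 A3 B9 97.
Offset 4: leading byte 0xF3 = 11110011 → 4-byte char #2 = F3 96 86 8C.
Offset 8: leading byte 0xF1 = 11110001 → 4-byte char #3 = F1 A2 A2 A0.
Offset 12: leading byte 0x32 = 00110010 → 1-byte char #4 = 32.
Leading byte 0x32 = 00110010 matches 0xxxxxxx → 1-byte sequence.
Byte 1: 0x32 = 00110010, payload 0110010 (7 bits).
Concatenate: 0110010 = 0x32 (7 bits → U+0032).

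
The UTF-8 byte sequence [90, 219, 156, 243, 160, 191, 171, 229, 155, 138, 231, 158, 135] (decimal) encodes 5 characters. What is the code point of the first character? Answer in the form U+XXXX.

Offset 0: leading byte 0x5A = 01011010 → 1-byte char #1 = 5A.
Leading byte 0x5A = 01011010 matches 0xxxxxxx → 1-byte sequence.
Byte 1: 0x5A = 01011010, payload 1011010 (7 bits).
Concatenate: 1011010 = 0x5A (7 bits → U+005A).

U+005A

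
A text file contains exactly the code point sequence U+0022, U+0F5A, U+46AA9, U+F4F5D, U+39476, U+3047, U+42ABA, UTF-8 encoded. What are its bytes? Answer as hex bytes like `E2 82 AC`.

22 E0 BD 9A F1 86 AA A9 F3 B4 BD 9D F0 B9 91 B6 E3 81 87 F1 82 AA BA

U+0022: 1-byte form → 22.
U+0F5A: 3-byte form → E0 BD 9A.
U+46AA9: 4-byte form → F1 86 AA A9.
U+F4F5D: 4-byte form → F3 B4 BD 9D.
U+39476: 4-byte form → F0 B9 91 B6.
U+3047: 3-byte form → E3 81 87.
U+42ABA: 4-byte form → F1 82 AA BA.
Concatenated (23 bytes): 22 E0 BD 9A F1 86 AA A9 F3 B4 BD 9D F0 B9 91 B6 E3 81 87 F1 82 AA BA.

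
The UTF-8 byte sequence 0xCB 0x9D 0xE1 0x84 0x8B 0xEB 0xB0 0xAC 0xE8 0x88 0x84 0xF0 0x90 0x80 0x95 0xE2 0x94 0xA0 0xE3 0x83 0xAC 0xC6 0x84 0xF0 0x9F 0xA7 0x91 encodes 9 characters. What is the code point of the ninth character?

U+1F9D1

Offset 0: leading byte 0xCB = 11001011 → 2-byte char #1 = CB 9D.
Offset 2: leading byte 0xE1 = 11100001 → 3-byte char #2 = E1 84 8B.
Offset 5: leading byte 0xEB = 11101011 → 3-byte char #3 = EB B0 AC.
Offset 8: leading byte 0xE8 = 11101000 → 3-byte char #4 = E8 88 84.
Offset 11: leading byte 0xF0 = 11110000 → 4-byte char #5 = F0 90 80 95.
Offset 15: leading byte 0xE2 = 11100010 → 3-byte char #6 = E2 94 A0.
Offset 18: leading byte 0xE3 = 11100011 → 3-byte char #7 = E3 83 AC.
Offset 21: leading byte 0xC6 = 11000110 → 2-byte char #8 = C6 84.
Offset 23: leading byte 0xF0 = 11110000 → 4-byte char #9 = F0 9F A7 91.
Leading byte 0xF0 = 11110000 matches 11110xxx → 4-byte sequence.
Byte 1: 0xF0 = 11110000, payload 000 (3 bits).
Byte 2: 0x9F = 10011111 (10xxxxxx ✓), payload 011111.
Byte 3: 0xA7 = 10100111 (10xxxxxx ✓), payload 100111.
Byte 4: 0x91 = 10010001 (10xxxxxx ✓), payload 010001.
Concatenate: 000011111100111010001 = 0x1F9D1 (21 bits → U+1F9D1).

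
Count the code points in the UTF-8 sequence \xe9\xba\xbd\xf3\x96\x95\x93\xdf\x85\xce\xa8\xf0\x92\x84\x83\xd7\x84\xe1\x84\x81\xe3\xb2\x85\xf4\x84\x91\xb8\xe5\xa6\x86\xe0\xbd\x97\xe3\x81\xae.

Byte at offset 0: 0xE9 = 11101001 → 3-byte char (#1). Advance 3.
Byte at offset 3: 0xF3 = 11110011 → 4-byte char (#2). Advance 4.
Byte at offset 7: 0xDF = 11011111 → 2-byte char (#3). Advance 2.
Byte at offset 9: 0xCE = 11001110 → 2-byte char (#4). Advance 2.
Byte at offset 11: 0xF0 = 11110000 → 4-byte char (#5). Advance 4.
Byte at offset 15: 0xD7 = 11010111 → 2-byte char (#6). Advance 2.
Byte at offset 17: 0xE1 = 11100001 → 3-byte char (#7). Advance 3.
Byte at offset 20: 0xE3 = 11100011 → 3-byte char (#8). Advance 3.
Byte at offset 23: 0xF4 = 11110100 → 4-byte char (#9). Advance 4.
Byte at offset 27: 0xE5 = 11100101 → 3-byte char (#10). Advance 3.
Byte at offset 30: 0xE0 = 11100000 → 3-byte char (#11). Advance 3.
Byte at offset 33: 0xE3 = 11100011 → 3-byte char (#12). Advance 3.
Reached end at offset 36 after 12 code points.

12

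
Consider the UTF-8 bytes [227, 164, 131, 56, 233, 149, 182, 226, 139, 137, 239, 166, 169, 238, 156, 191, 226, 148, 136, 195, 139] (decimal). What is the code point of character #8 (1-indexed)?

Offset 0: leading byte 0xE3 = 11100011 → 3-byte char #1 = E3 A4 83.
Offset 3: leading byte 0x38 = 00111000 → 1-byte char #2 = 38.
Offset 4: leading byte 0xE9 = 11101001 → 3-byte char #3 = E9 95 B6.
Offset 7: leading byte 0xE2 = 11100010 → 3-byte char #4 = E2 8B 89.
Offset 10: leading byte 0xEF = 11101111 → 3-byte char #5 = EF A6 A9.
Offset 13: leading byte 0xEE = 11101110 → 3-byte char #6 = EE 9C BF.
Offset 16: leading byte 0xE2 = 11100010 → 3-byte char #7 = E2 94 88.
Offset 19: leading byte 0xC3 = 11000011 → 2-byte char #8 = C3 8B.
Leading byte 0xC3 = 11000011 matches 110xxxxx → 2-byte sequence.
Byte 1: 0xC3 = 11000011, payload 00011 (5 bits).
Byte 2: 0x8B = 10001011 (10xxxxxx ✓), payload 001011.
Concatenate: 00011001011 = 0xCB (11 bits → U+00CB).

U+00CB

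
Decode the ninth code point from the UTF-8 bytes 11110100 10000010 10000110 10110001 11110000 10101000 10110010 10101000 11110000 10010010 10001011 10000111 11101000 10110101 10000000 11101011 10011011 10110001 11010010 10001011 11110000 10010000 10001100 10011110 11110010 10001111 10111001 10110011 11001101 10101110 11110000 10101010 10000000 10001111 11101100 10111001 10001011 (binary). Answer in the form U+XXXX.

U+036E

Offset 0: leading byte 0xF4 = 11110100 → 4-byte char #1 = F4 82 86 B1.
Offset 4: leading byte 0xF0 = 11110000 → 4-byte char #2 = F0 A8 B2 A8.
Offset 8: leading byte 0xF0 = 11110000 → 4-byte char #3 = F0 92 8B 87.
Offset 12: leading byte 0xE8 = 11101000 → 3-byte char #4 = E8 B5 80.
Offset 15: leading byte 0xEB = 11101011 → 3-byte char #5 = EB 9B B1.
Offset 18: leading byte 0xD2 = 11010010 → 2-byte char #6 = D2 8B.
Offset 20: leading byte 0xF0 = 11110000 → 4-byte char #7 = F0 90 8C 9E.
Offset 24: leading byte 0xF2 = 11110010 → 4-byte char #8 = F2 8F B9 B3.
Offset 28: leading byte 0xCD = 11001101 → 2-byte char #9 = CD AE.
Leading byte 0xCD = 11001101 matches 110xxxxx → 2-byte sequence.
Byte 1: 0xCD = 11001101, payload 01101 (5 bits).
Byte 2: 0xAE = 10101110 (10xxxxxx ✓), payload 101110.
Concatenate: 01101101110 = 0x36E (11 bits → U+036E).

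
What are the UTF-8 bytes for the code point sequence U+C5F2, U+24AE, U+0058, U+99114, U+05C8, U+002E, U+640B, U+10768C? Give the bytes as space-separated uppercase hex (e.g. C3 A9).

EC 97 B2 E2 92 AE 58 F2 99 84 94 D7 88 2E E6 90 8B F4 87 9A 8C

U+C5F2: 3-byte form → EC 97 B2.
U+24AE: 3-byte form → E2 92 AE.
U+0058: 1-byte form → 58.
U+99114: 4-byte form → F2 99 84 94.
U+05C8: 2-byte form → D7 88.
U+002E: 1-byte form → 2E.
U+640B: 3-byte form → E6 90 8B.
U+10768C: 4-byte form → F4 87 9A 8C.
Concatenated (21 bytes): EC 97 B2 E2 92 AE 58 F2 99 84 94 D7 88 2E E6 90 8B F4 87 9A 8C.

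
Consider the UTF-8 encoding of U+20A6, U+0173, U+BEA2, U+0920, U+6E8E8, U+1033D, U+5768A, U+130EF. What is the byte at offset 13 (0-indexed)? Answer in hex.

0xA3

U+20A6 → 3-byte form E2 82 A6 at offsets 0–2.
U+0173 → 2-byte form C5 B3 at offsets 3–4.
U+BEA2 → 3-byte form EB BA A2 at offsets 5–7.
U+0920 → 3-byte form E0 A4 A0 at offsets 8–10.
U+6E8E8 → 4-byte form F1 AE A3 A8 at offsets 11–14.
Offset 13 falls in char 5's range; it's byte 3 of F1 AE A3 A8 = 0xA3.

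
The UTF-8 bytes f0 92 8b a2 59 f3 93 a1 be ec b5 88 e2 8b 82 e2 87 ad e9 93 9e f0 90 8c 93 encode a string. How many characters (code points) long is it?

8

Byte at offset 0: 0xF0 = 11110000 → 4-byte char (#1). Advance 4.
Byte at offset 4: 0x59 = 01011001 → 1-byte char (#2). Advance 1.
Byte at offset 5: 0xF3 = 11110011 → 4-byte char (#3). Advance 4.
Byte at offset 9: 0xEC = 11101100 → 3-byte char (#4). Advance 3.
Byte at offset 12: 0xE2 = 11100010 → 3-byte char (#5). Advance 3.
Byte at offset 15: 0xE2 = 11100010 → 3-byte char (#6). Advance 3.
Byte at offset 18: 0xE9 = 11101001 → 3-byte char (#7). Advance 3.
Byte at offset 21: 0xF0 = 11110000 → 4-byte char (#8). Advance 4.
Reached end at offset 25 after 8 code points.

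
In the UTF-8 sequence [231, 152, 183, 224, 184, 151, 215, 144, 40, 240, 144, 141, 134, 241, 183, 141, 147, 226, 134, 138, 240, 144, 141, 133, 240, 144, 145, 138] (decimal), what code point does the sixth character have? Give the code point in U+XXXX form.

Offset 0: leading byte 0xE7 = 11100111 → 3-byte char #1 = E7 98 B7.
Offset 3: leading byte 0xE0 = 11100000 → 3-byte char #2 = E0 B8 97.
Offset 6: leading byte 0xD7 = 11010111 → 2-byte char #3 = D7 90.
Offset 8: leading byte 0x28 = 00101000 → 1-byte char #4 = 28.
Offset 9: leading byte 0xF0 = 11110000 → 4-byte char #5 = F0 90 8D 86.
Offset 13: leading byte 0xF1 = 11110001 → 4-byte char #6 = F1 B7 8D 93.
Leading byte 0xF1 = 11110001 matches 11110xxx → 4-byte sequence.
Byte 1: 0xF1 = 11110001, payload 001 (3 bits).
Byte 2: 0xB7 = 10110111 (10xxxxxx ✓), payload 110111.
Byte 3: 0x8D = 10001101 (10xxxxxx ✓), payload 001101.
Byte 4: 0x93 = 10010011 (10xxxxxx ✓), payload 010011.
Concatenate: 001110111001101010011 = 0x77353 (21 bits → U+77353).

U+77353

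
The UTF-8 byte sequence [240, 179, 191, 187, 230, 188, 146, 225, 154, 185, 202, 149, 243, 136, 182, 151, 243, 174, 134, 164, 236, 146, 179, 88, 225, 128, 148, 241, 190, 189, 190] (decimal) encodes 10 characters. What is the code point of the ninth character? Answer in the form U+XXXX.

Offset 0: leading byte 0xF0 = 11110000 → 4-byte char #1 = F0 B3 BF BB.
Offset 4: leading byte 0xE6 = 11100110 → 3-byte char #2 = E6 BC 92.
Offset 7: leading byte 0xE1 = 11100001 → 3-byte char #3 = E1 9A B9.
Offset 10: leading byte 0xCA = 11001010 → 2-byte char #4 = CA 95.
Offset 12: leading byte 0xF3 = 11110011 → 4-byte char #5 = F3 88 B6 97.
Offset 16: leading byte 0xF3 = 11110011 → 4-byte char #6 = F3 AE 86 A4.
Offset 20: leading byte 0xEC = 11101100 → 3-byte char #7 = EC 92 B3.
Offset 23: leading byte 0x58 = 01011000 → 1-byte char #8 = 58.
Offset 24: leading byte 0xE1 = 11100001 → 3-byte char #9 = E1 80 94.
Leading byte 0xE1 = 11100001 matches 1110xxxx → 3-byte sequence.
Byte 1: 0xE1 = 11100001, payload 0001 (4 bits).
Byte 2: 0x80 = 10000000 (10xxxxxx ✓), payload 000000.
Byte 3: 0x94 = 10010100 (10xxxxxx ✓), payload 010100.
Concatenate: 0001000000010100 = 0x1014 (16 bits → U+1014).

U+1014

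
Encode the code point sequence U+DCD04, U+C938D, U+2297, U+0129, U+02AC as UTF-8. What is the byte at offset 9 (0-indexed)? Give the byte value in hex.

U+DCD04 → 4-byte form F3 9C B4 84 at offsets 0–3.
U+C938D → 4-byte form F3 89 8E 8D at offsets 4–7.
U+2297 → 3-byte form E2 8A 97 at offsets 8–10.
Offset 9 falls in char 3's range; it's byte 2 of E2 8A 97 = 0x8A.

0x8A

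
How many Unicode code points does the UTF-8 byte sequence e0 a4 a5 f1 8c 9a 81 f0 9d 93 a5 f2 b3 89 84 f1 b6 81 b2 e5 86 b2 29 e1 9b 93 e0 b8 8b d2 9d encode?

10

Byte at offset 0: 0xE0 = 11100000 → 3-byte char (#1). Advance 3.
Byte at offset 3: 0xF1 = 11110001 → 4-byte char (#2). Advance 4.
Byte at offset 7: 0xF0 = 11110000 → 4-byte char (#3). Advance 4.
Byte at offset 11: 0xF2 = 11110010 → 4-byte char (#4). Advance 4.
Byte at offset 15: 0xF1 = 11110001 → 4-byte char (#5). Advance 4.
Byte at offset 19: 0xE5 = 11100101 → 3-byte char (#6). Advance 3.
Byte at offset 22: 0x29 = 00101001 → 1-byte char (#7). Advance 1.
Byte at offset 23: 0xE1 = 11100001 → 3-byte char (#8). Advance 3.
Byte at offset 26: 0xE0 = 11100000 → 3-byte char (#9). Advance 3.
Byte at offset 29: 0xD2 = 11010010 → 2-byte char (#10). Advance 2.
Reached end at offset 31 after 10 code points.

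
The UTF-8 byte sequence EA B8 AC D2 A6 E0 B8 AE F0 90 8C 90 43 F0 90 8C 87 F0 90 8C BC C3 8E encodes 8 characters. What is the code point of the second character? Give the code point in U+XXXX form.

U+04A6

Offset 0: leading byte 0xEA = 11101010 → 3-byte char #1 = EA B8 AC.
Offset 3: leading byte 0xD2 = 11010010 → 2-byte char #2 = D2 A6.
Leading byte 0xD2 = 11010010 matches 110xxxxx → 2-byte sequence.
Byte 1: 0xD2 = 11010010, payload 10010 (5 bits).
Byte 2: 0xA6 = 10100110 (10xxxxxx ✓), payload 100110.
Concatenate: 10010100110 = 0x4A6 (11 bits → U+04A6).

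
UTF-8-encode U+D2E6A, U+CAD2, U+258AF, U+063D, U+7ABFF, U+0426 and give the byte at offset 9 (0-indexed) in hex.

U+D2E6A → 4-byte form F3 92 B9 AA at offsets 0–3.
U+CAD2 → 3-byte form EC AB 92 at offsets 4–6.
U+258AF → 4-byte form F0 A5 A2 AF at offsets 7–10.
Offset 9 falls in char 3's range; it's byte 3 of F0 A5 A2 AF = 0xA2.

0xA2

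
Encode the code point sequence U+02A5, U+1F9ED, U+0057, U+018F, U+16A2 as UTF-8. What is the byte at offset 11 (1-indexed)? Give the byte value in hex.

1-indexed offset 11 is 0-indexed offset 10.
U+02A5 → 2-byte form CA A5 at offsets 0–1.
U+1F9ED → 4-byte form F0 9F A7 AD at offsets 2–5.
U+0057 → 1-byte form 57 at offsets 6–6.
U+018F → 2-byte form C6 8F at offsets 7–8.
U+16A2 → 3-byte form E1 9A A2 at offsets 9–11.
Offset 10 falls in char 5's range; it's byte 2 of E1 9A A2 = 0x9A.

0x9A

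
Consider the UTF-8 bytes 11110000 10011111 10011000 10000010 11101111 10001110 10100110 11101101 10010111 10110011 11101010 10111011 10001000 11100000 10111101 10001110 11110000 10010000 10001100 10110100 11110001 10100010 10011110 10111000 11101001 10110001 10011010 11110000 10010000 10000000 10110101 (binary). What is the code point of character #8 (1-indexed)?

U+9C5A

Offset 0: leading byte 0xF0 = 11110000 → 4-byte char #1 = F0 9F 98 82.
Offset 4: leading byte 0xEF = 11101111 → 3-byte char #2 = EF 8E A6.
Offset 7: leading byte 0xED = 11101101 → 3-byte char #3 = ED 97 B3.
Offset 10: leading byte 0xEA = 11101010 → 3-byte char #4 = EA BB 88.
Offset 13: leading byte 0xE0 = 11100000 → 3-byte char #5 = E0 BD 8E.
Offset 16: leading byte 0xF0 = 11110000 → 4-byte char #6 = F0 90 8C B4.
Offset 20: leading byte 0xF1 = 11110001 → 4-byte char #7 = F1 A2 9E B8.
Offset 24: leading byte 0xE9 = 11101001 → 3-byte char #8 = E9 B1 9A.
Leading byte 0xE9 = 11101001 matches 1110xxxx → 3-byte sequence.
Byte 1: 0xE9 = 11101001, payload 1001 (4 bits).
Byte 2: 0xB1 = 10110001 (10xxxxxx ✓), payload 110001.
Byte 3: 0x9A = 10011010 (10xxxxxx ✓), payload 011010.
Concatenate: 1001110001011010 = 0x9C5A (16 bits → U+9C5A).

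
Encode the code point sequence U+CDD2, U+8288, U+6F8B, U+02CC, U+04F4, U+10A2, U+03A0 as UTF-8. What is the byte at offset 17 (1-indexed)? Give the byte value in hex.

0xCE

1-indexed offset 17 is 0-indexed offset 16.
U+CDD2 → 3-byte form EC B7 92 at offsets 0–2.
U+8288 → 3-byte form E8 8A 88 at offsets 3–5.
U+6F8B → 3-byte form E6 BE 8B at offsets 6–8.
U+02CC → 2-byte form CB 8C at offsets 9–10.
U+04F4 → 2-byte form D3 B4 at offsets 11–12.
U+10A2 → 3-byte form E1 82 A2 at offsets 13–15.
U+03A0 → 2-byte form CE A0 at offsets 16–17.
Offset 16 falls in char 7's range; it's byte 1 of CE A0 = 0xCE.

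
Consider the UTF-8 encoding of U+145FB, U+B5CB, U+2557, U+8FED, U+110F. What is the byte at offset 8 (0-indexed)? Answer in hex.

0x95

U+145FB → 4-byte form F0 94 97 BB at offsets 0–3.
U+B5CB → 3-byte form EB 97 8B at offsets 4–6.
U+2557 → 3-byte form E2 95 97 at offsets 7–9.
Offset 8 falls in char 3's range; it's byte 2 of E2 95 97 = 0x95.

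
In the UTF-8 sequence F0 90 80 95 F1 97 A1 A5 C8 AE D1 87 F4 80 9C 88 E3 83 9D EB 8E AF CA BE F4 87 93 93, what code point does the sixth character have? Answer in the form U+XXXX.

Offset 0: leading byte 0xF0 = 11110000 → 4-byte char #1 = F0 90 80 95.
Offset 4: leading byte 0xF1 = 11110001 → 4-byte char #2 = F1 97 A1 A5.
Offset 8: leading byte 0xC8 = 11001000 → 2-byte char #3 = C8 AE.
Offset 10: leading byte 0xD1 = 11010001 → 2-byte char #4 = D1 87.
Offset 12: leading byte 0xF4 = 11110100 → 4-byte char #5 = F4 80 9C 88.
Offset 16: leading byte 0xE3 = 11100011 → 3-byte char #6 = E3 83 9D.
Leading byte 0xE3 = 11100011 matches 1110xxxx → 3-byte sequence.
Byte 1: 0xE3 = 11100011, payload 0011 (4 bits).
Byte 2: 0x83 = 10000011 (10xxxxxx ✓), payload 000011.
Byte 3: 0x9D = 10011101 (10xxxxxx ✓), payload 011101.
Concatenate: 0011000011011101 = 0x30DD (16 bits → U+30DD).

U+30DD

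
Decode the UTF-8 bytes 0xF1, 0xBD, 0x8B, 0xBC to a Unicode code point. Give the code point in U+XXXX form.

U+7D2FC

Leading byte 0xF1 = 11110001 matches 11110xxx → 4-byte sequence.
Byte 1: 0xF1 = 11110001, payload 001 (3 bits).
Byte 2: 0xBD = 10111101 (10xxxxxx ✓), payload 111101.
Byte 3: 0x8B = 10001011 (10xxxxxx ✓), payload 001011.
Byte 4: 0xBC = 10111100 (10xxxxxx ✓), payload 111100.
Concatenate: 001111101001011111100 = 0x7D2FC (21 bits → U+7D2FC).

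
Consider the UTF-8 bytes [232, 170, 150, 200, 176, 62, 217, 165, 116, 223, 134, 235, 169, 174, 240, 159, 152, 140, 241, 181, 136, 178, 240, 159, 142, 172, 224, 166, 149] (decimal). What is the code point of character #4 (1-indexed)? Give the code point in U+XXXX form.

U+0665

Offset 0: leading byte 0xE8 = 11101000 → 3-byte char #1 = E8 AA 96.
Offset 3: leading byte 0xC8 = 11001000 → 2-byte char #2 = C8 B0.
Offset 5: leading byte 0x3E = 00111110 → 1-byte char #3 = 3E.
Offset 6: leading byte 0xD9 = 11011001 → 2-byte char #4 = D9 A5.
Leading byte 0xD9 = 11011001 matches 110xxxxx → 2-byte sequence.
Byte 1: 0xD9 = 11011001, payload 11001 (5 bits).
Byte 2: 0xA5 = 10100101 (10xxxxxx ✓), payload 100101.
Concatenate: 11001100101 = 0x665 (11 bits → U+0665).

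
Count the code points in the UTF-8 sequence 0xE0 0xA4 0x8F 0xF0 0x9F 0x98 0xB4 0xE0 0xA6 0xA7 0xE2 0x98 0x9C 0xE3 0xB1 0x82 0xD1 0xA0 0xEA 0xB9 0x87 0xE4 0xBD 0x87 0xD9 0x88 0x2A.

Byte at offset 0: 0xE0 = 11100000 → 3-byte char (#1). Advance 3.
Byte at offset 3: 0xF0 = 11110000 → 4-byte char (#2). Advance 4.
Byte at offset 7: 0xE0 = 11100000 → 3-byte char (#3). Advance 3.
Byte at offset 10: 0xE2 = 11100010 → 3-byte char (#4). Advance 3.
Byte at offset 13: 0xE3 = 11100011 → 3-byte char (#5). Advance 3.
Byte at offset 16: 0xD1 = 11010001 → 2-byte char (#6). Advance 2.
Byte at offset 18: 0xEA = 11101010 → 3-byte char (#7). Advance 3.
Byte at offset 21: 0xE4 = 11100100 → 3-byte char (#8). Advance 3.
Byte at offset 24: 0xD9 = 11011001 → 2-byte char (#9). Advance 2.
Byte at offset 26: 0x2A = 00101010 → 1-byte char (#10). Advance 1.
Reached end at offset 27 after 10 code points.

10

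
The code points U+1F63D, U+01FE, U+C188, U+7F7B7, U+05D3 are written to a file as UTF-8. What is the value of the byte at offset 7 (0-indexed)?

0x86

U+1F63D → 4-byte form F0 9F 98 BD at offsets 0–3.
U+01FE → 2-byte form C7 BE at offsets 4–5.
U+C188 → 3-byte form EC 86 88 at offsets 6–8.
Offset 7 falls in char 3's range; it's byte 2 of EC 86 88 = 0x86.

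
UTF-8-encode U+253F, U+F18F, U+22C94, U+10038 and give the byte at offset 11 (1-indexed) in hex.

1-indexed offset 11 is 0-indexed offset 10.
U+253F → 3-byte form E2 94 BF at offsets 0–2.
U+F18F → 3-byte form EF 86 8F at offsets 3–5.
U+22C94 → 4-byte form F0 A2 B2 94 at offsets 6–9.
U+10038 → 4-byte form F0 90 80 B8 at offsets 10–13.
Offset 10 falls in char 4's range; it's byte 1 of F0 90 80 B8 = 0xF0.

0xF0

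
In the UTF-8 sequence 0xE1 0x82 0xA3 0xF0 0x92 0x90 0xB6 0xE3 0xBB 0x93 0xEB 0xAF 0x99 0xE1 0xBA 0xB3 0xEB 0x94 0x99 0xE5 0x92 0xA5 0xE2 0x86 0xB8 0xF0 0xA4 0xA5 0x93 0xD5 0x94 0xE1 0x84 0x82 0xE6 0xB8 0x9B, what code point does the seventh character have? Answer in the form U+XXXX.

U+54A5

Offset 0: leading byte 0xE1 = 11100001 → 3-byte char #1 = E1 82 A3.
Offset 3: leading byte 0xF0 = 11110000 → 4-byte char #2 = F0 92 90 B6.
Offset 7: leading byte 0xE3 = 11100011 → 3-byte char #3 = E3 BB 93.
Offset 10: leading byte 0xEB = 11101011 → 3-byte char #4 = EB AF 99.
Offset 13: leading byte 0xE1 = 11100001 → 3-byte char #5 = E1 BA B3.
Offset 16: leading byte 0xEB = 11101011 → 3-byte char #6 = EB 94 99.
Offset 19: leading byte 0xE5 = 11100101 → 3-byte char #7 = E5 92 A5.
Leading byte 0xE5 = 11100101 matches 1110xxxx → 3-byte sequence.
Byte 1: 0xE5 = 11100101, payload 0101 (4 bits).
Byte 2: 0x92 = 10010010 (10xxxxxx ✓), payload 010010.
Byte 3: 0xA5 = 10100101 (10xxxxxx ✓), payload 100101.
Concatenate: 0101010010100101 = 0x54A5 (16 bits → U+54A5).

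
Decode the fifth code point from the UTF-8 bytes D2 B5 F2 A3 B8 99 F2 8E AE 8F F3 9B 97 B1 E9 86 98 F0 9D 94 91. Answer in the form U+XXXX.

U+9198

Offset 0: leading byte 0xD2 = 11010010 → 2-byte char #1 = D2 B5.
Offset 2: leading byte 0xF2 = 11110010 → 4-byte char #2 = F2 A3 B8 99.
Offset 6: leading byte 0xF2 = 11110010 → 4-byte char #3 = F2 8E AE 8F.
Offset 10: leading byte 0xF3 = 11110011 → 4-byte char #4 = F3 9B 97 B1.
Offset 14: leading byte 0xE9 = 11101001 → 3-byte char #5 = E9 86 98.
Leading byte 0xE9 = 11101001 matches 1110xxxx → 3-byte sequence.
Byte 1: 0xE9 = 11101001, payload 1001 (4 bits).
Byte 2: 0x86 = 10000110 (10xxxxxx ✓), payload 000110.
Byte 3: 0x98 = 10011000 (10xxxxxx ✓), payload 011000.
Concatenate: 1001000110011000 = 0x9198 (16 bits → U+9198).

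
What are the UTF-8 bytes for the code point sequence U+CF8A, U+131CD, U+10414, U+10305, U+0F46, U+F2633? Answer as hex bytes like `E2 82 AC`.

EC BE 8A F0 93 87 8D F0 90 90 94 F0 90 8C 85 E0 BD 86 F3 B2 98 B3

U+CF8A: 3-byte form → EC BE 8A.
U+131CD: 4-byte form → F0 93 87 8D.
U+10414: 4-byte form → F0 90 90 94.
U+10305: 4-byte form → F0 90 8C 85.
U+0F46: 3-byte form → E0 BD 86.
U+F2633: 4-byte form → F3 B2 98 B3.
Concatenated (22 bytes): EC BE 8A F0 93 87 8D F0 90 90 94 F0 90 8C 85 E0 BD 86 F3 B2 98 B3.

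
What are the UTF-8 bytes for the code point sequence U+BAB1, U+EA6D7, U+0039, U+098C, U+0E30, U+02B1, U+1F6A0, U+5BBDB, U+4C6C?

U+BAB1: 3-byte form → EB AA B1.
U+EA6D7: 4-byte form → F3 AA 9B 97.
U+0039: 1-byte form → 39.
U+098C: 3-byte form → E0 A6 8C.
U+0E30: 3-byte form → E0 B8 B0.
U+02B1: 2-byte form → CA B1.
U+1F6A0: 4-byte form → F0 9F 9A A0.
U+5BBDB: 4-byte form → F1 9B AF 9B.
U+4C6C: 3-byte form → E4 B1 AC.
Concatenated (27 bytes): EB AA B1 F3 AA 9B 97 39 E0 A6 8C E0 B8 B0 CA B1 F0 9F 9A A0 F1 9B AF 9B E4 B1 AC.

EB AA B1 F3 AA 9B 97 39 E0 A6 8C E0 B8 B0 CA B1 F0 9F 9A A0 F1 9B AF 9B E4 B1 AC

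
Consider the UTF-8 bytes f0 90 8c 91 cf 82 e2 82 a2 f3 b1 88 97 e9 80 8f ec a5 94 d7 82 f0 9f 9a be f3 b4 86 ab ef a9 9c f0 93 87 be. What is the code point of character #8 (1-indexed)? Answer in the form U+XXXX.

Offset 0: leading byte 0xF0 = 11110000 → 4-byte char #1 = F0 90 8C 91.
Offset 4: leading byte 0xCF = 11001111 → 2-byte char #2 = CF 82.
Offset 6: leading byte 0xE2 = 11100010 → 3-byte char #3 = E2 82 A2.
Offset 9: leading byte 0xF3 = 11110011 → 4-byte char #4 = F3 B1 88 97.
Offset 13: leading byte 0xE9 = 11101001 → 3-byte char #5 = E9 80 8F.
Offset 16: leading byte 0xEC = 11101100 → 3-byte char #6 = EC A5 94.
Offset 19: leading byte 0xD7 = 11010111 → 2-byte char #7 = D7 82.
Offset 21: leading byte 0xF0 = 11110000 → 4-byte char #8 = F0 9F 9A BE.
Leading byte 0xF0 = 11110000 matches 11110xxx → 4-byte sequence.
Byte 1: 0xF0 = 11110000, payload 000 (3 bits).
Byte 2: 0x9F = 10011111 (10xxxxxx ✓), payload 011111.
Byte 3: 0x9A = 10011010 (10xxxxxx ✓), payload 011010.
Byte 4: 0xBE = 10111110 (10xxxxxx ✓), payload 111110.
Concatenate: 000011111011010111110 = 0x1F6BE (21 bits → U+1F6BE).

U+1F6BE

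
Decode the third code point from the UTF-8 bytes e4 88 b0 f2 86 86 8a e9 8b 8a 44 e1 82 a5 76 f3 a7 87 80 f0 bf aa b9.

U+92CA

Offset 0: leading byte 0xE4 = 11100100 → 3-byte char #1 = E4 88 B0.
Offset 3: leading byte 0xF2 = 11110010 → 4-byte char #2 = F2 86 86 8A.
Offset 7: leading byte 0xE9 = 11101001 → 3-byte char #3 = E9 8B 8A.
Leading byte 0xE9 = 11101001 matches 1110xxxx → 3-byte sequence.
Byte 1: 0xE9 = 11101001, payload 1001 (4 bits).
Byte 2: 0x8B = 10001011 (10xxxxxx ✓), payload 001011.
Byte 3: 0x8A = 10001010 (10xxxxxx ✓), payload 001010.
Concatenate: 1001001011001010 = 0x92CA (16 bits → U+92CA).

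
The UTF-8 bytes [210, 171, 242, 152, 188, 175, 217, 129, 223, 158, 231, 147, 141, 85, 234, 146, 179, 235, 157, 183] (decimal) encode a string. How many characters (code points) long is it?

Byte at offset 0: 0xD2 = 11010010 → 2-byte char (#1). Advance 2.
Byte at offset 2: 0xF2 = 11110010 → 4-byte char (#2). Advance 4.
Byte at offset 6: 0xD9 = 11011001 → 2-byte char (#3). Advance 2.
Byte at offset 8: 0xDF = 11011111 → 2-byte char (#4). Advance 2.
Byte at offset 10: 0xE7 = 11100111 → 3-byte char (#5). Advance 3.
Byte at offset 13: 0x55 = 01010101 → 1-byte char (#6). Advance 1.
Byte at offset 14: 0xEA = 11101010 → 3-byte char (#7). Advance 3.
Byte at offset 17: 0xEB = 11101011 → 3-byte char (#8). Advance 3.
Reached end at offset 20 after 8 code points.

8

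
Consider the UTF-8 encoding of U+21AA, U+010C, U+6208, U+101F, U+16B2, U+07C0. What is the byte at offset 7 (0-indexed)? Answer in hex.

0x88

U+21AA → 3-byte form E2 86 AA at offsets 0–2.
U+010C → 2-byte form C4 8C at offsets 3–4.
U+6208 → 3-byte form E6 88 88 at offsets 5–7.
Offset 7 falls in char 3's range; it's byte 3 of E6 88 88 = 0x88.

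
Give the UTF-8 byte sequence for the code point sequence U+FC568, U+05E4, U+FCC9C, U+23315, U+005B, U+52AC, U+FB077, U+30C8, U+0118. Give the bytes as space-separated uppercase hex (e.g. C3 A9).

U+FC568: 4-byte form → F3 BC 95 A8.
U+05E4: 2-byte form → D7 A4.
U+FCC9C: 4-byte form → F3 BC B2 9C.
U+23315: 4-byte form → F0 A3 8C 95.
U+005B: 1-byte form → 5B.
U+52AC: 3-byte form → E5 8A AC.
U+FB077: 4-byte form → F3 BB 81 B7.
U+30C8: 3-byte form → E3 83 88.
U+0118: 2-byte form → C4 98.
Concatenated (27 bytes): F3 BC 95 A8 D7 A4 F3 BC B2 9C F0 A3 8C 95 5B E5 8A AC F3 BB 81 B7 E3 83 88 C4 98.

F3 BC 95 A8 D7 A4 F3 BC B2 9C F0 A3 8C 95 5B E5 8A AC F3 BB 81 B7 E3 83 88 C4 98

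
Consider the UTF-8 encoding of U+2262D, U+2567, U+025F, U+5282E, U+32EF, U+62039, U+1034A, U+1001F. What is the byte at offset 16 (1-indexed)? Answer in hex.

0xAF

1-indexed offset 16 is 0-indexed offset 15.
U+2262D → 4-byte form F0 A2 98 AD at offsets 0–3.
U+2567 → 3-byte form E2 95 A7 at offsets 4–6.
U+025F → 2-byte form C9 9F at offsets 7–8.
U+5282E → 4-byte form F1 92 A0 AE at offsets 9–12.
U+32EF → 3-byte form E3 8B AF at offsets 13–15.
Offset 15 falls in char 5's range; it's byte 3 of E3 8B AF = 0xAF.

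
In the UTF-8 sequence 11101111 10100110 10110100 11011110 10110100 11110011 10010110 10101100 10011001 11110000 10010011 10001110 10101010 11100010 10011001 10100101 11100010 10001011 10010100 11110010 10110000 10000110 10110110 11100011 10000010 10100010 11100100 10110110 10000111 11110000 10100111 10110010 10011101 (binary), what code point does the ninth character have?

Offset 0: leading byte 0xEF = 11101111 → 3-byte char #1 = EF A6 B4.
Offset 3: leading byte 0xDE = 11011110 → 2-byte char #2 = DE B4.
Offset 5: leading byte 0xF3 = 11110011 → 4-byte char #3 = F3 96 AC 99.
Offset 9: leading byte 0xF0 = 11110000 → 4-byte char #4 = F0 93 8E AA.
Offset 13: leading byte 0xE2 = 11100010 → 3-byte char #5 = E2 99 A5.
Offset 16: leading byte 0xE2 = 11100010 → 3-byte char #6 = E2 8B 94.
Offset 19: leading byte 0xF2 = 11110010 → 4-byte char #7 = F2 B0 86 B6.
Offset 23: leading byte 0xE3 = 11100011 → 3-byte char #8 = E3 82 A2.
Offset 26: leading byte 0xE4 = 11100100 → 3-byte char #9 = E4 B6 87.
Leading byte 0xE4 = 11100100 matches 1110xxxx → 3-byte sequence.
Byte 1: 0xE4 = 11100100, payload 0100 (4 bits).
Byte 2: 0xB6 = 10110110 (10xxxxxx ✓), payload 110110.
Byte 3: 0x87 = 10000111 (10xxxxxx ✓), payload 000111.
Concatenate: 0100110110000111 = 0x4D87 (16 bits → U+4D87).

U+4D87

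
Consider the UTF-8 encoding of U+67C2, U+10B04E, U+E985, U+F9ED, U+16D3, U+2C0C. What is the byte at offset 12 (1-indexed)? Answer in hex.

1-indexed offset 12 is 0-indexed offset 11.
U+67C2 → 3-byte form E6 9F 82 at offsets 0–2.
U+10B04E → 4-byte form F4 8B 81 8E at offsets 3–6.
U+E985 → 3-byte form EE A6 85 at offsets 7–9.
U+F9ED → 3-byte form EF A7 AD at offsets 10–12.
Offset 11 falls in char 4's range; it's byte 2 of EF A7 AD = 0xA7.

0xA7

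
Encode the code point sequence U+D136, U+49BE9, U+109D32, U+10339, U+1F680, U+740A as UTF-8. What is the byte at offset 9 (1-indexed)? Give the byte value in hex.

1-indexed offset 9 is 0-indexed offset 8.
U+D136 → 3-byte form ED 84 B6 at offsets 0–2.
U+49BE9 → 4-byte form F1 89 AF A9 at offsets 3–6.
U+109D32 → 4-byte form F4 89 B4 B2 at offsets 7–10.
Offset 8 falls in char 3's range; it's byte 2 of F4 89 B4 B2 = 0x89.

0x89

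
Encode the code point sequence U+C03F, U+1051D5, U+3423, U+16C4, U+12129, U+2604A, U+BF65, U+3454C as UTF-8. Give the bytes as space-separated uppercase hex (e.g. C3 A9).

U+C03F: 3-byte form → EC 80 BF.
U+1051D5: 4-byte form → F4 85 87 95.
U+3423: 3-byte form → E3 90 A3.
U+16C4: 3-byte form → E1 9B 84.
U+12129: 4-byte form → F0 92 84 A9.
U+2604A: 4-byte form → F0 A6 81 8A.
U+BF65: 3-byte form → EB BD A5.
U+3454C: 4-byte form → F0 B4 95 8C.
Concatenated (28 bytes): EC 80 BF F4 85 87 95 E3 90 A3 E1 9B 84 F0 92 84 A9 F0 A6 81 8A EB BD A5 F0 B4 95 8C.

EC 80 BF F4 85 87 95 E3 90 A3 E1 9B 84 F0 92 84 A9 F0 A6 81 8A EB BD A5 F0 B4 95 8C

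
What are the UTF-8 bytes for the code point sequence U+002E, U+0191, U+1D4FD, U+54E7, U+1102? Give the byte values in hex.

U+002E: 1-byte form → 2E.
U+0191: 2-byte form → C6 91.
U+1D4FD: 4-byte form → F0 9D 93 BD.
U+54E7: 3-byte form → E5 93 A7.
U+1102: 3-byte form → E1 84 82.
Concatenated (13 bytes): 2E C6 91 F0 9D 93 BD E5 93 A7 E1 84 82.

2E C6 91 F0 9D 93 BD E5 93 A7 E1 84 82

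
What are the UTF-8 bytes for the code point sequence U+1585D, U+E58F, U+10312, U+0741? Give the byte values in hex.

U+1585D: 4-byte form → F0 95 A1 9D.
U+E58F: 3-byte form → EE 96 8F.
U+10312: 4-byte form → F0 90 8C 92.
U+0741: 2-byte form → DD 81.
Concatenated (13 bytes): F0 95 A1 9D EE 96 8F F0 90 8C 92 DD 81.

F0 95 A1 9D EE 96 8F F0 90 8C 92 DD 81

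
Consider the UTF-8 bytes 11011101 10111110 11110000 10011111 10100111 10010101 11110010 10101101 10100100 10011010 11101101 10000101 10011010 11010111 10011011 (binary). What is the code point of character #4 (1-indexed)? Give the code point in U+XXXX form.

U+D15A

Offset 0: leading byte 0xDD = 11011101 → 2-byte char #1 = DD BE.
Offset 2: leading byte 0xF0 = 11110000 → 4-byte char #2 = F0 9F A7 95.
Offset 6: leading byte 0xF2 = 11110010 → 4-byte char #3 = F2 AD A4 9A.
Offset 10: leading byte 0xED = 11101101 → 3-byte char #4 = ED 85 9A.
Leading byte 0xED = 11101101 matches 1110xxxx → 3-byte sequence.
Byte 1: 0xED = 11101101, payload 1101 (4 bits).
Byte 2: 0x85 = 10000101 (10xxxxxx ✓), payload 000101.
Byte 3: 0x9A = 10011010 (10xxxxxx ✓), payload 011010.
Concatenate: 1101000101011010 = 0xD15A (16 bits → U+D15A).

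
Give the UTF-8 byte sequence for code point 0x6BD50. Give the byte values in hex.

U+6BD50 = 0x6BD50 = 441680 decimal. In range U+10000–U+10FFFF → 4-byte form: 11110xxx 10xxxxxx 10xxxxxx 10xxxxxx.
Binary (21 bits): 001101011110101010000.
Split 3+6+6+6: 001 | 101011 | 110101 | 010000.
Byte 1: 11110001 = 0xF1.
Byte 2: 10101011 = 0xAB.
Byte 3: 10110101 = 0xB5.
Byte 4: 10010000 = 0x90.

F1 AB B5 90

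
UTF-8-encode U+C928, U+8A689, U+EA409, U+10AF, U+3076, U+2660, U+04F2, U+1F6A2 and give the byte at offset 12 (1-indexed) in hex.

0xE1

1-indexed offset 12 is 0-indexed offset 11.
U+C928 → 3-byte form EC A4 A8 at offsets 0–2.
U+8A689 → 4-byte form F2 8A 9A 89 at offsets 3–6.
U+EA409 → 4-byte form F3 AA 90 89 at offsets 7–10.
U+10AF → 3-byte form E1 82 AF at offsets 11–13.
Offset 11 falls in char 4's range; it's byte 1 of E1 82 AF = 0xE1.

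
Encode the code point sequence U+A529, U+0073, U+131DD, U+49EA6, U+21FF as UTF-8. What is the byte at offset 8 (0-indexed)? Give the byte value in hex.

0xF1

U+A529 → 3-byte form EA 94 A9 at offsets 0–2.
U+0073 → 1-byte form 73 at offsets 3–3.
U+131DD → 4-byte form F0 93 87 9D at offsets 4–7.
U+49EA6 → 4-byte form F1 89 BA A6 at offsets 8–11.
Offset 8 falls in char 4's range; it's byte 1 of F1 89 BA A6 = 0xF1.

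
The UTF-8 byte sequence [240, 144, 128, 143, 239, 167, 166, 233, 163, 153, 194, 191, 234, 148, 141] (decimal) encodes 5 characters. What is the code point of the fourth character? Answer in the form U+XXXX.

U+00BF

Offset 0: leading byte 0xF0 = 11110000 → 4-byte char #1 = F0 90 80 8F.
Offset 4: leading byte 0xEF = 11101111 → 3-byte char #2 = EF A7 A6.
Offset 7: leading byte 0xE9 = 11101001 → 3-byte char #3 = E9 A3 99.
Offset 10: leading byte 0xC2 = 11000010 → 2-byte char #4 = C2 BF.
Leading byte 0xC2 = 11000010 matches 110xxxxx → 2-byte sequence.
Byte 1: 0xC2 = 11000010, payload 00010 (5 bits).
Byte 2: 0xBF = 10111111 (10xxxxxx ✓), payload 111111.
Concatenate: 00010111111 = 0xBF (11 bits → U+00BF).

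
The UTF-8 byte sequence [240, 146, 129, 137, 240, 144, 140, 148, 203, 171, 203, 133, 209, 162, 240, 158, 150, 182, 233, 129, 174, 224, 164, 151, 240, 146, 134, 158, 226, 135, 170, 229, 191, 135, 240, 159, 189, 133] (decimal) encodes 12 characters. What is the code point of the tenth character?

Offset 0: leading byte 0xF0 = 11110000 → 4-byte char #1 = F0 92 81 89.
Offset 4: leading byte 0xF0 = 11110000 → 4-byte char #2 = F0 90 8C 94.
Offset 8: leading byte 0xCB = 11001011 → 2-byte char #3 = CB AB.
Offset 10: leading byte 0xCB = 11001011 → 2-byte char #4 = CB 85.
Offset 12: leading byte 0xD1 = 11010001 → 2-byte char #5 = D1 A2.
Offset 14: leading byte 0xF0 = 11110000 → 4-byte char #6 = F0 9E 96 B6.
Offset 18: leading byte 0xE9 = 11101001 → 3-byte char #7 = E9 81 AE.
Offset 21: leading byte 0xE0 = 11100000 → 3-byte char #8 = E0 A4 97.
Offset 24: leading byte 0xF0 = 11110000 → 4-byte char #9 = F0 92 86 9E.
Offset 28: leading byte 0xE2 = 11100010 → 3-byte char #10 = E2 87 AA.
Leading byte 0xE2 = 11100010 matches 1110xxxx → 3-byte sequence.
Byte 1: 0xE2 = 11100010, payload 0010 (4 bits).
Byte 2: 0x87 = 10000111 (10xxxxxx ✓), payload 000111.
Byte 3: 0xAA = 10101010 (10xxxxxx ✓), payload 101010.
Concatenate: 0010000111101010 = 0x21EA (16 bits → U+21EA).

U+21EA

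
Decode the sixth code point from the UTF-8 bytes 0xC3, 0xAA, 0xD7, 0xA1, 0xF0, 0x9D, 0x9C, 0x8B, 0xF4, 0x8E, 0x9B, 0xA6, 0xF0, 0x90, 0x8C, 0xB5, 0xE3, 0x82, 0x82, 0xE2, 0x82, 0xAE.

Offset 0: leading byte 0xC3 = 11000011 → 2-byte char #1 = C3 AA.
Offset 2: leading byte 0xD7 = 11010111 → 2-byte char #2 = D7 A1.
Offset 4: leading byte 0xF0 = 11110000 → 4-byte char #3 = F0 9D 9C 8B.
Offset 8: leading byte 0xF4 = 11110100 → 4-byte char #4 = F4 8E 9B A6.
Offset 12: leading byte 0xF0 = 11110000 → 4-byte char #5 = F0 90 8C B5.
Offset 16: leading byte 0xE3 = 11100011 → 3-byte char #6 = E3 82 82.
Leading byte 0xE3 = 11100011 matches 1110xxxx → 3-byte sequence.
Byte 1: 0xE3 = 11100011, payload 0011 (4 bits).
Byte 2: 0x82 = 10000010 (10xxxxxx ✓), payload 000010.
Byte 3: 0x82 = 10000010 (10xxxxxx ✓), payload 000010.
Concatenate: 0011000010000010 = 0x3082 (16 bits → U+3082).

U+3082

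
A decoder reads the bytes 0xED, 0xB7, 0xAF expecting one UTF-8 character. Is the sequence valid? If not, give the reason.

Structurally a 3-byte sequence; payload = 0xDDEF.
But 0xDDEF is in U+D800–U+DFFF, the surrogate range. Surrogates are not Unicode scalar values and are forbidden in UTF-8.

invalid (encodes a surrogate (U+D800–U+DFFF))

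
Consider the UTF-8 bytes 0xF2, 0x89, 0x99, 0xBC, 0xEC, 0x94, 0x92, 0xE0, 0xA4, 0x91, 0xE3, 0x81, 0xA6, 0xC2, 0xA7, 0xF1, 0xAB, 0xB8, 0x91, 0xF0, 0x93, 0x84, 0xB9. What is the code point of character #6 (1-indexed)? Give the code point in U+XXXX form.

Offset 0: leading byte 0xF2 = 11110010 → 4-byte char #1 = F2 89 99 BC.
Offset 4: leading byte 0xEC = 11101100 → 3-byte char #2 = EC 94 92.
Offset 7: leading byte 0xE0 = 11100000 → 3-byte char #3 = E0 A4 91.
Offset 10: leading byte 0xE3 = 11100011 → 3-byte char #4 = E3 81 A6.
Offset 13: leading byte 0xC2 = 11000010 → 2-byte char #5 = C2 A7.
Offset 15: leading byte 0xF1 = 11110001 → 4-byte char #6 = F1 AB B8 91.
Leading byte 0xF1 = 11110001 matches 11110xxx → 4-byte sequence.
Byte 1: 0xF1 = 11110001, payload 001 (3 bits).
Byte 2: 0xAB = 10101011 (10xxxxxx ✓), payload 101011.
Byte 3: 0xB8 = 10111000 (10xxxxxx ✓), payload 111000.
Byte 4: 0x91 = 10010001 (10xxxxxx ✓), payload 010001.
Concatenate: 001101011111000010001 = 0x6BE11 (21 bits → U+6BE11).

U+6BE11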